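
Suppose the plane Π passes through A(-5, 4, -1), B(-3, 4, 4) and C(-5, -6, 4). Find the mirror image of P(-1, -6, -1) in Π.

(-11, -4, 3)

AB = (2, 0, 5), AC = (0, -10, 5); a normal to Π is AB × AC = (50, -10, -20).
Using A: Π has equation 50x - 10y - 20z = -270.
λ = (n·P − d)/|n|² = (30 − (-270))/3000 = 1/10.
Reflection = P − 2λn = (-1, -6, -1) − (1/5)·(50, -10, -20) = (-11, -4, 3).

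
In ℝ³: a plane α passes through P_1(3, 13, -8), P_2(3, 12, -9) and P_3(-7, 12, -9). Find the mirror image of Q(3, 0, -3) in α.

(3, 18, -21)

P_1P_2 = (0, -1, -1), P_1P_3 = (-10, -1, -1); a normal to α is P_1P_2 × P_1P_3 = (0, 10, -10).
Using P_1: α has equation 10y - 10z = 210.
λ = (n·Q − d)/|n|² = (30 − 210)/200 = -9/10.
Reflection = Q − 2λn = (3, 0, -3) − (-9/5)·(0, 10, -10) = (3, 18, -21).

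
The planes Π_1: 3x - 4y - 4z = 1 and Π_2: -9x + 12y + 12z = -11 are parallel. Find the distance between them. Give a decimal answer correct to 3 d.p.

Rescale Π_2 by 1/(-3): 3x - 4y - 4z = 11/3. Then distance = |1 − (11/3)| / √41 ≈ 0.416.

0.416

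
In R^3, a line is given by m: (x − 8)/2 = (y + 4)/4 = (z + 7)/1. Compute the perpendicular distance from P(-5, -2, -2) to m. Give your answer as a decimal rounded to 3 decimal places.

m has direction (2, 4, 1) through (8, -4, -7).
Taking (8, -4, -7) on m with direction v = (2, 4, 1): w = P − (8, -4, -7) = (-13, 2, 5), and w × v = (-18, 23, -56).
Distance = |w × v| / |v| = √3989 / √21 ≈ 13.782.

13.782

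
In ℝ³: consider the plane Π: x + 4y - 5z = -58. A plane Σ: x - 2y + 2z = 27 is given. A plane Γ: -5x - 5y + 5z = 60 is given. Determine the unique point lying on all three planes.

(1, -6, 7)

Solving the 3×3 linear system x + 4y - 5z = -58, x - 2y + 2z = 27, -5x - 5y + 5z = 60 (e.g. by elimination or Cramer's rule, determinant = 15) gives (1, -6, 7).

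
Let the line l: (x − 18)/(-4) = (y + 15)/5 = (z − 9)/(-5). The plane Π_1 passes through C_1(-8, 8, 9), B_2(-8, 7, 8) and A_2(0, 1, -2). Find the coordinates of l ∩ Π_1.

l has direction (-4, 5, -5) through (18, -15, 9).
C_1B_2 = (0, -1, -1), C_1A_2 = (8, -7, -11); a normal to Π_1 is C_1B_2 × C_1A_2 = (4, -8, 8).
Using C_1: Π_1 has equation 4x - 8y + 8z = -24.
Substitute r = (18, -15, 9) + t(-4, 5, -5) into the plane: 264 + (-96)t = -24, so t = 3.
Intersection: (18, -15, 9) + 3·(-4, 5, -5) = (6, 0, -6).

(6, 0, -6)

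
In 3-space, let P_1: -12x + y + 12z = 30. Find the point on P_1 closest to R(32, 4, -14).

Foot = R − λn with λ = (n·R − d)/|n|² = (-548 − 30)/289 = -2.
Foot = (32, 4, -14) − (-2)·(-12, 1, 12) = (8, 6, 10).

(8, 6, 10)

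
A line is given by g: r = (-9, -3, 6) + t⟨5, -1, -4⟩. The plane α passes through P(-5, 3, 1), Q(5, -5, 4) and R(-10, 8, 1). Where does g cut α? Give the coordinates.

(1, -5, -2)

PQ = (10, -8, 3), PR = (-5, 5, 0); a normal to α is PQ × PR = (-15, -15, 10).
Using P: α has equation -15x - 15y + 10z = 40.
Substitute r = (-9, -3, 6) + t(5, -1, -4) into the plane: 240 + (-100)t = 40, so t = 2.
Intersection: (-9, -3, 6) + 2·(5, -1, -4) = (1, -5, -2).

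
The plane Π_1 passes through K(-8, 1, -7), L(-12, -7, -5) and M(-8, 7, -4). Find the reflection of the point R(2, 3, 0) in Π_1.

KL = (-4, -8, 2), KM = (0, 6, 3); a normal to Π_1 is KL × KM = (-36, 12, -24).
Using K: Π_1 has equation -36x + 12y - 24z = 468.
λ = (n·R − d)/|n|² = (-36 − 468)/2016 = -1/4.
Reflection = R − 2λn = (2, 3, 0) − (-1/2)·(-36, 12, -24) = (-16, 9, -12).

(-16, 9, -12)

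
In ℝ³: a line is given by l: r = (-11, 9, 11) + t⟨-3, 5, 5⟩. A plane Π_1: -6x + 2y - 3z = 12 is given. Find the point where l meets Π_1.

Substitute r = (-11, 9, 11) + t(-3, 5, 5) into the plane: 51 + 13t = 12, so t = -3.
Intersection: (-11, 9, 11) + (-3)·(-3, 5, 5) = (-2, -6, -4).

(-2, -6, -4)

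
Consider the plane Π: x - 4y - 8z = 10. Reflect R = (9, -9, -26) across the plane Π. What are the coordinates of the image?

λ = (n·R − d)/|n|² = (253 − 10)/81 = 3.
Reflection = R − 2λn = (9, -9, -26) − 6·(1, -4, -8) = (3, 15, 22).

(3, 15, 22)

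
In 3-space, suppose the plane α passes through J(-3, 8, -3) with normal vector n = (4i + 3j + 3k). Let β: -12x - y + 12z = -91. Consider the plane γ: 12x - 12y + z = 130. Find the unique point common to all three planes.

(6, -5, -2)

α: n·r = n·J gives 4x + 3y + 3z = 3.
Solving the 3×3 linear system 4x + 3y + 3z = 3, -12x - y + 12z = -91, 12x - 12y + z = 130 (e.g. by elimination or Cramer's rule, determinant = 1508) gives (6, -5, -2).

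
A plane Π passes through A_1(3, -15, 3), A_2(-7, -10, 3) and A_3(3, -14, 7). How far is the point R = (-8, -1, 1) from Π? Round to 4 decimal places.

7.8558

A_1A_2 = (-10, 5, 0), A_1A_3 = (0, 1, 4); a normal to Π is A_1A_2 × A_1A_3 = (20, 40, -10).
Using A_1: Π has equation 20x + 40y - 10z = -570.
n·R − d = (20)·(-8) + (40)·(-1) + (-10)·(1) − (-570) = 360; |n| = √2100.
Distance = |360| / √2100 = 360/√2100 ≈ 7.8558.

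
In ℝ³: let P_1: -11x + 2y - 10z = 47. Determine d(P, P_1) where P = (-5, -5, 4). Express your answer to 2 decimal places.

n·P − d = (-11)·(-5) + (2)·(-5) + (-10)·(4) − 47 = -42; |n| = √225.
Distance = |-42| / √225 = 42/√225 ≈ 2.80.

2.80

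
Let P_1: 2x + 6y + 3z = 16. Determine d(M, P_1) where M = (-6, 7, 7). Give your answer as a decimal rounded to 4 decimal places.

n·M − d = (2)·(-6) + (6)·(7) + (3)·(7) − 16 = 35; |n| = √49.
Distance = |35| / √49 = 35/√49 ≈ 5.0000.

5.0000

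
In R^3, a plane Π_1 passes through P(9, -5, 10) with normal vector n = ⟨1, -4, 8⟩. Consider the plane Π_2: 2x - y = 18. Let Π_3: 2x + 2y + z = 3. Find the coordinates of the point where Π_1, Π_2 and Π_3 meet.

Π_1: n·r = n·P gives x - 4y + 8z = 109.
Solving the 3×3 linear system x - 4y + 8z = 109, 2x - y = 18, 2x + 2y + z = 3 (e.g. by elimination or Cramer's rule, determinant = 55) gives (5, -8, 9).

(5, -8, 9)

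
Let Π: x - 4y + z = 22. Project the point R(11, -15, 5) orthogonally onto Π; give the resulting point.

Foot = R − λn with λ = (n·R − d)/|n|² = (76 − 22)/18 = 3.
Foot = (11, -15, 5) − 3·(1, -4, 1) = (8, -3, 2).

(8, -3, 2)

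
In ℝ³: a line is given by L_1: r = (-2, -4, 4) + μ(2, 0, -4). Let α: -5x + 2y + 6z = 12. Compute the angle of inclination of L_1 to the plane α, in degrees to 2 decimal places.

70.56

sin θ = |n·v| / (|n||v|) = |-34| / (√65 · √20) = 0.94299.
θ ≈ 70.56°.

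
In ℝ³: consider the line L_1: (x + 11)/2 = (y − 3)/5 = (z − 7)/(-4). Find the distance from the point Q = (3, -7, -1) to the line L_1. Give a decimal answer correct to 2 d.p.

18.92

L_1 has direction (2, 5, -4) through (-11, 3, 7).
Taking (-11, 3, 7) on L_1 with direction v = (2, 5, -4): w = Q − (-11, 3, 7) = (14, -10, -8), and w × v = (80, 40, 90).
Distance = |w × v| / |v| = √16100 / √45 ≈ 18.92.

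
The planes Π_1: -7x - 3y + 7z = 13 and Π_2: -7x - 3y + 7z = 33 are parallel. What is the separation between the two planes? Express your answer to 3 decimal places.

1.933

Same normal n = (-7, -3, 7) with |n| = √107; distance = |13 − 33| / |n| = 20/√107 ≈ 1.933.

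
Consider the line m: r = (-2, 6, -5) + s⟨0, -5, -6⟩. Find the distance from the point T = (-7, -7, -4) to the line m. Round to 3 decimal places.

Taking (-2, 6, -5) on m with direction v = (0, -5, -6): w = T − (-2, 6, -5) = (-5, -13, 1), and w × v = (83, -30, 25).
Distance = |w × v| / |v| = √8414 / √61 ≈ 11.745.

11.745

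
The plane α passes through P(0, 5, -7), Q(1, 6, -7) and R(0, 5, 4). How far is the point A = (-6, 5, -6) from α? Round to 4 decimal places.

4.2426

PQ = (1, 1, 0), PR = (0, 0, 11); a normal to α is PQ × PR = (11, -11, 0).
Using P: α has equation 11x - 11y = -55.
n·A − d = (11)·(-6) + (-11)·(5) + (0)·(-6) − (-55) = -66; |n| = √242.
Distance = |-66| / √242 = 66/√242 ≈ 4.2426.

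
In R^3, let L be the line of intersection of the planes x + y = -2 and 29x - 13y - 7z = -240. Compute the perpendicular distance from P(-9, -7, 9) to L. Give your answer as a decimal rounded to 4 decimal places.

10.6400

Direction of L: (1, 1, 0) × (29, -13, -7) = (-7, 7, -42).
A point on L: solving the two plane equations with x = -8 gives (-8, 6, -10).
Taking (-8, 6, -10) on L with direction v = (-7, 7, -42): w = P − (-8, 6, -10) = (-1, -13, 19), and w × v = (413, -175, -98).
Distance = |w × v| / |v| = √210798 / √1862 ≈ 10.6400.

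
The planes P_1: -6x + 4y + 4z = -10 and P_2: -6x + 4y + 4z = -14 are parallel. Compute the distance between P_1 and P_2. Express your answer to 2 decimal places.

Same normal n = (-6, 4, 4) with |n| = √68; distance = |-10 − (-14)| / |n| = 4/√68 ≈ 0.49.

0.49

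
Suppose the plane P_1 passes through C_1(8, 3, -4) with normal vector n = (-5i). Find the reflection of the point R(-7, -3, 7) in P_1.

P_1: n·r = n·C_1 gives -5x = -40.
λ = (n·R − d)/|n|² = (35 − (-40))/25 = 3.
Reflection = R − 2λn = (-7, -3, 7) − 6·(-5, 0, 0) = (23, -3, 7).

(23, -3, 7)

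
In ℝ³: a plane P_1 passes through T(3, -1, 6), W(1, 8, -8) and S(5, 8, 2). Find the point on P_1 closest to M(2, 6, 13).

TW = (-2, 9, -14), TS = (2, 9, -4); a normal to P_1 is TW × TS = (90, -36, -36).
Using T: P_1 has equation 90x - 36y - 36z = 90.
Foot = M − λn with λ = (n·M − d)/|n|² = (-504 − 90)/10692 = -1/18.
Foot = (2, 6, 13) − (-1/18)·(90, -36, -36) = (7, 4, 11).

(7, 4, 11)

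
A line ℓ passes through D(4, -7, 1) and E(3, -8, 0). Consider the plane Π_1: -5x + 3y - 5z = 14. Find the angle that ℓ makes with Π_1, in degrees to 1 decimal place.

31.7

A direction vector for ℓ is E − D = (-1, -1, -1).
sin θ = |n·v| / (|n||v|) = |7| / (√59 · √3) = 0.52615.
θ ≈ 31.7°.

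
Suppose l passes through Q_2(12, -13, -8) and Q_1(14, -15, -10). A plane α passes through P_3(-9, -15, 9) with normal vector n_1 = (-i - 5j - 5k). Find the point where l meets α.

A direction vector for l is Q_1 − Q_2 = (2, -2, -2).
α: n_1·r = n_1·P_3 gives -x - 5y - 5z = 39.
Substitute r = (12, -13, -8) + t(2, -2, -2) into the plane: 93 + 18t = 39, so t = -3.
Intersection: (12, -13, -8) + (-3)·(2, -2, -2) = (6, -7, -2).

(6, -7, -2)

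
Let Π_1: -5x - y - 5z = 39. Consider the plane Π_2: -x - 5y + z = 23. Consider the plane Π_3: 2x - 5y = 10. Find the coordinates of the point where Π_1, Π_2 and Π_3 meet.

(-5, -4, -2)

Solving the 3×3 linear system -5x - y - 5z = 39, -x - 5y + z = 23, 2x - 5y = 10 (e.g. by elimination or Cramer's rule, determinant = -102) gives (-5, -4, -2).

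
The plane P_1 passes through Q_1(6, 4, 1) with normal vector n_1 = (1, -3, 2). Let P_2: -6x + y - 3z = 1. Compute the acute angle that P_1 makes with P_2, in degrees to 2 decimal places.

P_1: n_1·r = n_1·Q_1 gives x - 3y + 2z = -4.
cos θ = |n₁·n₂| / (|n₁||n₂|) = |-15| / (√14 · √46).
θ = arccos(0.59108) ≈ 53.77°.

53.77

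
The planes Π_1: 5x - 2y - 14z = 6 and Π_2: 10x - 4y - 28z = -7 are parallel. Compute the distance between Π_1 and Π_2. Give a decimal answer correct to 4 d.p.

Rescale Π_2 by 1/2: 5x - 2y - 14z = -7/2. Then distance = |6 − (-7/2)| / √225 ≈ 0.6333.

0.6333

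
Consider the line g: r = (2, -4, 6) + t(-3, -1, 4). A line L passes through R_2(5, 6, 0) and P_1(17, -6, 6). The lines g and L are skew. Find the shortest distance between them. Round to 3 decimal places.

5.426

A direction vector for L is P_1 − R_2 = (12, -12, 6).
Common perpendicular direction n = (-3, -1, 4) × (12, -12, 6) = (42, 66, 48).
With w = (5, 6, 0) − (2, -4, 6) = (3, 10, -6), w · n = 498.
Distance = |w · n| / |n| = |498| / √8424 ≈ 5.426.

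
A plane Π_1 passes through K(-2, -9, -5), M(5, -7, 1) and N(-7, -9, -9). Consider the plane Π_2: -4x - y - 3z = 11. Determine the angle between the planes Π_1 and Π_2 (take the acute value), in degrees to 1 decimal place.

KM = (7, 2, 6), KN = (-5, 0, -4); a normal to Π_1 is KM × KN = (-8, -2, 10).
Using K: Π_1 has equation -8x - 2y + 10z = -16.
cos θ = |n₁·n₂| / (|n₁||n₂|) = |4| / (√168 · √26).
θ = arccos(0.06052) ≈ 86.5°.

86.5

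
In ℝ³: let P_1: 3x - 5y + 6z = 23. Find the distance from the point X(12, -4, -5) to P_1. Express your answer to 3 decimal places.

n·X − d = (3)·(12) + (-5)·(-4) + (6)·(-5) − 23 = 3; |n| = √70.
Distance = |3| / √70 = 3/√70 ≈ 0.359.

0.359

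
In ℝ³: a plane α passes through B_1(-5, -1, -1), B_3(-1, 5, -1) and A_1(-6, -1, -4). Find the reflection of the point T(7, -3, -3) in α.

(-11, 9, 3)

B_1B_3 = (4, 6, 0), B_1A_1 = (-1, 0, -3); a normal to α is B_1B_3 × B_1A_1 = (-18, 12, 6).
Using B_1: α has equation -18x + 12y + 6z = 72.
λ = (n·T − d)/|n|² = (-180 − 72)/504 = -1/2.
Reflection = T − 2λn = (7, -3, -3) − (-1)·(-18, 12, 6) = (-11, 9, 3).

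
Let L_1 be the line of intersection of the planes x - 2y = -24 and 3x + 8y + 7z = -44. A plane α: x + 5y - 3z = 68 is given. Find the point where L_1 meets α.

(-8, 8, -12)

Direction of L_1: (1, -2, 0) × (3, 8, 7) = (-14, -7, 14).
A point on L_1: solving the two plane equations with x = -24 gives (-24, 0, 4).
Substitute r = (-24, 0, 4) + t(-14, -7, 14) into the plane: -36 + (-91)t = 68, so t = -8/7.
Intersection: (-24, 0, 4) + (-8/7)·(-14, -7, 14) = (-8, 8, -12).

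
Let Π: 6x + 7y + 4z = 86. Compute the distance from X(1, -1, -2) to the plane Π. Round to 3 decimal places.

n·X − d = (6)·(1) + (7)·(-1) + (4)·(-2) − 86 = -95; |n| = √101.
Distance = |-95| / √101 = 95/√101 ≈ 9.453.

9.453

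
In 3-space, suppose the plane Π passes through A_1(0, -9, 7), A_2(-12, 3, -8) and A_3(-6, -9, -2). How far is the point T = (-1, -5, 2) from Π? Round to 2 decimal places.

2.47

A_1A_2 = (-12, 12, -15), A_1A_3 = (-6, 0, -9); a normal to Π is A_1A_2 × A_1A_3 = (-108, -18, 72).
Using A_1: Π has equation -108x - 18y + 72z = 666.
n·T − d = (-108)·(-1) + (-18)·(-5) + (72)·(2) − 666 = -324; |n| = √17172.
Distance = |-324| / √17172 = 324/√17172 ≈ 2.47.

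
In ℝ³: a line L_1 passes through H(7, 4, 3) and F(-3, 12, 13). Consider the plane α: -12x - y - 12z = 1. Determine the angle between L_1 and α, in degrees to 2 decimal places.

1.66

A direction vector for L_1 is F − H = (-10, 8, 10).
sin θ = |n·v| / (|n||v|) = |-8| / (√289 · √264) = 0.02896.
θ ≈ 1.66°.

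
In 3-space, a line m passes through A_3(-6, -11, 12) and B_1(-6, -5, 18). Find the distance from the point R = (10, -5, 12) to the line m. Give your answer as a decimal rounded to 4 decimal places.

16.5529

A direction vector for m is B_1 − A_3 = (0, 6, 6).
Taking (-6, -11, 12) on m with direction v = (0, 6, 6): w = R − (-6, -11, 12) = (16, 6, 0), and w × v = (36, -96, 96).
Distance = |w × v| / |v| = √19728 / √72 ≈ 16.5529.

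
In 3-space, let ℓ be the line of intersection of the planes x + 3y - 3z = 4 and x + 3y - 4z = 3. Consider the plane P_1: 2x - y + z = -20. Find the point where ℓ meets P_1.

(-8, 5, 1)

Direction of ℓ: (1, 3, -3) × (1, 3, -4) = (-3, 1, 0).
A point on ℓ: solving the two plane equations with x = -20 gives (-20, 9, 1).
Substitute r = (-20, 9, 1) + t(-3, 1, 0) into the plane: -48 + (-7)t = -20, so t = -4.
Intersection: (-20, 9, 1) + (-4)·(-3, 1, 0) = (-8, 5, 1).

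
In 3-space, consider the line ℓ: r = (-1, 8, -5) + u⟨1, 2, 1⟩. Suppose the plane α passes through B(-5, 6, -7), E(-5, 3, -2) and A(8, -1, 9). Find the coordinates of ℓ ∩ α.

BE = (0, -3, 5), BA = (13, -7, 16); a normal to α is BE × BA = (-13, 65, 39).
Using B: α has equation -13x + 65y + 39z = 182.
Substitute r = (-1, 8, -5) + t(1, 2, 1) into the plane: 338 + 156t = 182, so t = -1.
Intersection: (-1, 8, -5) + (-1)·(1, 2, 1) = (-2, 6, -6).

(-2, 6, -6)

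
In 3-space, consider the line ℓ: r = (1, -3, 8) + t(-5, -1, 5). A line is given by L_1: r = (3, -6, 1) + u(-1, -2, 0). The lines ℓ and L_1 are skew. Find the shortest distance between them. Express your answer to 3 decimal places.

1.951

Common perpendicular direction n = (-5, -1, 5) × (-1, -2, 0) = (10, -5, 9).
With w = (3, -6, 1) − (1, -3, 8) = (2, -3, -7), w · n = -28.
Distance = |w · n| / |n| = |-28| / √206 ≈ 1.951.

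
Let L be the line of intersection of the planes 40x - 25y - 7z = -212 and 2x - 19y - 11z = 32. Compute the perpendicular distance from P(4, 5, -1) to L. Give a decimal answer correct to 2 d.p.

11.45

Direction of L: (40, -25, -7) × (2, -19, -11) = (142, 426, -710).
A point on L: solving the two plane equations with x = -6 gives (-6, 0, -4).
Taking (-6, 0, -4) on L with direction v = (142, 426, -710): w = P − (-6, 0, -4) = (10, 5, 3), and w × v = (-4828, 7526, 3550).
Distance = |w × v| / |v| = √92552760 / √705740 ≈ 11.45.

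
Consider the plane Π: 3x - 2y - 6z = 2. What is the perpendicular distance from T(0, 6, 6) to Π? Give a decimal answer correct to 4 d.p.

n·T − d = (3)·(0) + (-2)·(6) + (-6)·(6) − 2 = -50; |n| = √49.
Distance = |-50| / √49 = 50/√49 ≈ 7.1429.

7.1429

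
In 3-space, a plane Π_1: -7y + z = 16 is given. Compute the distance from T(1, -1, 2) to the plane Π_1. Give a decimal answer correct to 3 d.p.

n·T − d = (0)·(1) + (-7)·(-1) + (1)·(2) − 16 = -7; |n| = √50.
Distance = |-7| / √50 = 7/√50 ≈ 0.990.

0.990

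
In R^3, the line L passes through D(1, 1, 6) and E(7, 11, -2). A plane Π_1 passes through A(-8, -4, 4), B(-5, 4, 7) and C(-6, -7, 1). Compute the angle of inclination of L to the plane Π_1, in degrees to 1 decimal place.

A direction vector for L is E − D = (6, 10, -8).
AB = (3, 8, 3), AC = (2, -3, -3); a normal to Π_1 is AB × AC = (-15, 15, -25).
Using A: Π_1 has equation -15x + 15y - 25z = -40.
sin θ = |n·v| / (|n||v|) = |260| / (√1075 · √200) = 0.56073.
θ ≈ 34.1°.

34.1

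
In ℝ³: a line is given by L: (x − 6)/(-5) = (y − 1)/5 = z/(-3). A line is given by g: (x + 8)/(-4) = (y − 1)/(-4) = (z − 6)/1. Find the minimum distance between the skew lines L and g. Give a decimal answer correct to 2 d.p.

7.68

L has direction (-5, 5, -3) through (6, 1, 0).
g has direction (-4, -4, 1) through (-8, 1, 6).
Common perpendicular direction n = (-5, 5, -3) × (-4, -4, 1) = (-7, 17, 40).
With w = (-8, 1, 6) − (6, 1, 0) = (-14, 0, 6), w · n = 338.
Distance = |w · n| / |n| = |338| / √1938 ≈ 7.68.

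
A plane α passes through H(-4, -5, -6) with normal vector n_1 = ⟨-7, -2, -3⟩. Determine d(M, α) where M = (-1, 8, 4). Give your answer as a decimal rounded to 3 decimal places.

9.779

α: n_1·r = n_1·H gives -7x - 2y - 3z = 56.
n·M − d = (-7)·(-1) + (-2)·(8) + (-3)·(4) − 56 = -77; |n| = √62.
Distance = |-77| / √62 = 77/√62 ≈ 9.779.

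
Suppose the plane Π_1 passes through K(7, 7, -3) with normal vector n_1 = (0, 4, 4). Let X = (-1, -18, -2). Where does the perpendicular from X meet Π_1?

Π_1: n_1·r = n_1·K gives 4y + 4z = 16.
Foot = X − λn with λ = (n·X − d)/|n|² = (-80 − 16)/32 = -3.
Foot = (-1, -18, -2) − (-3)·(0, 4, 4) = (-1, -6, 10).

(-1, -6, 10)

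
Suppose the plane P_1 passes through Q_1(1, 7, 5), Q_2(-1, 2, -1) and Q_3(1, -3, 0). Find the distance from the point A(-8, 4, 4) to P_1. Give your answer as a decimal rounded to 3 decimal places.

Q_1Q_2 = (-2, -5, -6), Q_1Q_3 = (0, -10, -5); a normal to P_1 is Q_1Q_2 × Q_1Q_3 = (-35, -10, 20).
Using Q_1: P_1 has equation -35x - 10y + 20z = -5.
n·A − d = (-35)·(-8) + (-10)·(4) + (20)·(4) − (-5) = 325; |n| = √1725.
Distance = |325| / √1725 = 325/√1725 ≈ 7.825.

7.825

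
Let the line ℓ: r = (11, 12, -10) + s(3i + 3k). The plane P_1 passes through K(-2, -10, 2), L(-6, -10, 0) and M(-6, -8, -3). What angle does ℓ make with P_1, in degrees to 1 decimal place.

10.9

KL = (-4, 0, -2), KM = (-4, 2, -5); a normal to P_1 is KL × KM = (4, -12, -8).
Using K: P_1 has equation 4x - 12y - 8z = 96.
sin θ = |n·v| / (|n||v|) = |-12| / (√224 · √18) = 0.18898.
θ ≈ 10.9°.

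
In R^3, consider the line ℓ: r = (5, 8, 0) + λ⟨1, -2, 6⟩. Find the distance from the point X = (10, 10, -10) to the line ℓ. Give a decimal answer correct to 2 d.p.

6.64

Taking (5, 8, 0) on ℓ with direction v = (1, -2, 6): w = X − (5, 8, 0) = (5, 2, -10), and w × v = (-8, -40, -12).
Distance = |w × v| / |v| = √1808 / √41 ≈ 6.64.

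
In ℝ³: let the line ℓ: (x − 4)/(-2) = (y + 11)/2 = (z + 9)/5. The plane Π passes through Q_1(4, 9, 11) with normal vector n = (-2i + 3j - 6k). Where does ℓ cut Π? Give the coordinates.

ℓ has direction (-2, 2, 5) through (4, -11, -9).
Π: n·r = n·Q_1 gives -2x + 3y - 6z = -47.
Substitute r = (4, -11, -9) + t(-2, 2, 5) into the plane: 13 + (-20)t = -47, so t = 3.
Intersection: (4, -11, -9) + 3·(-2, 2, 5) = (-2, -5, 6).

(-2, -5, 6)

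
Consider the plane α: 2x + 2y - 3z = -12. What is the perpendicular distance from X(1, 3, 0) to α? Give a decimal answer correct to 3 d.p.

n·X − d = (2)·(1) + (2)·(3) + (-3)·(0) − (-12) = 20; |n| = √17.
Distance = |20| / √17 = 20/√17 ≈ 4.851.

4.851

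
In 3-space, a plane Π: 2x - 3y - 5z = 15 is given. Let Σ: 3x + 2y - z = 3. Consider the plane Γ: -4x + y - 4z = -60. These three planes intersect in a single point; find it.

Solving the 3×3 linear system 2x - 3y - 5z = 15, 3x + 2y - z = 3, -4x + y - 4z = -60 (e.g. by elimination or Cramer's rule, determinant = -117) gives (8, -8, 5).

(8, -8, 5)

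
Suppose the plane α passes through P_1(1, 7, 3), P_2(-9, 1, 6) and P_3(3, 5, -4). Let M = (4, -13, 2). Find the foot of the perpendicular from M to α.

(-5, -1, -4)

P_1P_2 = (-10, -6, 3), P_1P_3 = (2, -2, -7); a normal to α is P_1P_2 × P_1P_3 = (48, -64, 32).
Using P_1: α has equation 48x - 64y + 32z = -304.
Foot = M − λn with λ = (n·M − d)/|n|² = (1088 − (-304))/7424 = 3/16.
Foot = (4, -13, 2) − (3/16)·(48, -64, 32) = (-5, -1, -4).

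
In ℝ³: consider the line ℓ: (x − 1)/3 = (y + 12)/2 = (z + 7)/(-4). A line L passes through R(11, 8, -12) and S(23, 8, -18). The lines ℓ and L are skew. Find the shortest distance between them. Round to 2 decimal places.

14.91

ℓ has direction (3, 2, -4) through (1, -12, -7).
A direction vector for L is S − R = (12, 0, -6).
Common perpendicular direction n = (3, 2, -4) × (12, 0, -6) = (-12, -30, -24).
With w = (11, 8, -12) − (1, -12, -7) = (10, 20, -5), w · n = -600.
Distance = |w · n| / |n| = |-600| / √1620 ≈ 14.91.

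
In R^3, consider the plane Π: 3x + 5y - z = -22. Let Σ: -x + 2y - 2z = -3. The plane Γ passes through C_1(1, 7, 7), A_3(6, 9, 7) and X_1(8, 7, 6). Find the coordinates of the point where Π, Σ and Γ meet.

(-7, 1, 6)

C_1A_3 = (5, 2, 0), C_1X_1 = (7, 0, -1); a normal to Γ is C_1A_3 × C_1X_1 = (-2, 5, -14).
Using C_1: Γ has equation -2x + 5y - 14z = -65.
Solving the 3×3 linear system 3x + 5y - z = -22, -x + 2y - 2z = -3, -2x + 5y - 14z = -65 (e.g. by elimination or Cramer's rule, determinant = -103) gives (-7, 1, 6).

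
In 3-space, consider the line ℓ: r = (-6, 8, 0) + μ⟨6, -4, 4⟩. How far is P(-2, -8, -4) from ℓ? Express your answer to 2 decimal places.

14.55

Taking (-6, 8, 0) on ℓ with direction v = (6, -4, 4): w = P − (-6, 8, 0) = (4, -16, -4), and w × v = (-80, -40, 80).
Distance = |w × v| / |v| = √14400 / √68 ≈ 14.55.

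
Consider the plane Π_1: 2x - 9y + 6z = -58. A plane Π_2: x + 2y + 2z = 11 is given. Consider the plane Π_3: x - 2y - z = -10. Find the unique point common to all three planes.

Solving the 3×3 linear system 2x - 9y + 6z = -58, x + 2y + 2z = 11, x - 2y - z = -10 (e.g. by elimination or Cramer's rule, determinant = -47) gives (1, 6, -1).

(1, 6, -1)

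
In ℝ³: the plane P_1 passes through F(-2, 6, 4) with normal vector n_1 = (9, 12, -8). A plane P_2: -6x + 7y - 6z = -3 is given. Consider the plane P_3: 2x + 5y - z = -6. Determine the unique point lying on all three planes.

(2, -3, -5)

P_1: n_1·r = n_1·F gives 9x + 12y - 8z = 22.
Solving the 3×3 linear system 9x + 12y - 8z = 22, -6x + 7y - 6z = -3, 2x + 5y - z = -6 (e.g. by elimination or Cramer's rule, determinant = 343) gives (2, -3, -5).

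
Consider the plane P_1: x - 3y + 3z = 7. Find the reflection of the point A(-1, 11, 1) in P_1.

(3, -1, 13)

λ = (n·A − d)/|n|² = (-31 − 7)/19 = -2.
Reflection = A − 2λn = (-1, 11, 1) − (-4)·(1, -3, 3) = (3, -1, 13).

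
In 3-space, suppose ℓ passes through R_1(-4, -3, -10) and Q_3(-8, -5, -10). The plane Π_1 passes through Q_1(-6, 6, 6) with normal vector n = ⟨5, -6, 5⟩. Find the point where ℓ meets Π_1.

A direction vector for ℓ is Q_3 − R_1 = (-4, -2, 0).
Π_1: n·r = n·Q_1 gives 5x - 6y + 5z = -36.
Substitute r = (-4, -3, -10) + t(-4, -2, 0) into the plane: -52 + (-8)t = -36, so t = -2.
Intersection: (-4, -3, -10) + (-2)·(-4, -2, 0) = (4, 1, -10).

(4, 1, -10)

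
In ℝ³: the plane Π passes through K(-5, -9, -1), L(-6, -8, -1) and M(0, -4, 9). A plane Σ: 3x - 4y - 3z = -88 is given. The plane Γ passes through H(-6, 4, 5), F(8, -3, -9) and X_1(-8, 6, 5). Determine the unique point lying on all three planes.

KL = (-1, 1, 0), KM = (5, 5, 10); a normal to Π is KL × KM = (10, 10, -10).
Using K: Π has equation 10x + 10y - 10z = -130.
HF = (14, -7, -14), HX_1 = (-2, 2, 0); a normal to Γ is HF × HX_1 = (28, 28, 14).
Using H: Γ has equation 28x + 28y + 14z = 14.
Solving the 3×3 linear system 10x + 10y - 10z = -130, 3x - 4y - 3z = -88, 28x + 28y + 14z = 14 (e.g. by elimination or Cramer's rule, determinant = -2940) gives (-11, 7, 9).

(-11, 7, 9)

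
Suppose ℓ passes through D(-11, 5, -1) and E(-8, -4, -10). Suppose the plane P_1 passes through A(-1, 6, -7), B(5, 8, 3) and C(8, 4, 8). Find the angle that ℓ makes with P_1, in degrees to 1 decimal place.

A direction vector for ℓ is E − D = (3, -9, -9).
AB = (6, 2, 10), AC = (9, -2, 15); a normal to P_1 is AB × AC = (50, 0, -30).
Using A: P_1 has equation 50x - 30z = 160.
sin θ = |n·v| / (|n||v|) = |420| / (√3400 · √171) = 0.55082.
θ ≈ 33.4°.

33.4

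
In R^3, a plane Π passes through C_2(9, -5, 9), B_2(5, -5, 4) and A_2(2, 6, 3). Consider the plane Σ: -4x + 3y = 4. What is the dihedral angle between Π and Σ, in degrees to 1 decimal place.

C_2B_2 = (-4, 0, -5), C_2A_2 = (-7, 11, -6); a normal to Π is C_2B_2 × C_2A_2 = (55, 11, -44).
Using C_2: Π has equation 55x + 11y - 44z = 44.
cos θ = |n₁·n₂| / (|n₁||n₂|) = |-187| / (√5082 · √25).
θ = arccos(0.52463) ≈ 58.4°.

58.4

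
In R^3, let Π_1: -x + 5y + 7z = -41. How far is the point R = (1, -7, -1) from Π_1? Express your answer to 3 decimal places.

0.231

n·R − d = (-1)·(1) + (5)·(-7) + (7)·(-1) − (-41) = -2; |n| = √75.
Distance = |-2| / √75 = 2/√75 ≈ 0.231.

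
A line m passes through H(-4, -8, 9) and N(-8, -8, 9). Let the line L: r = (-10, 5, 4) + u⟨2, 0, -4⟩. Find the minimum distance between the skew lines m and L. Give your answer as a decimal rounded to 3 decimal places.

13.000

A direction vector for m is N − H = (-4, 0, 0).
Common perpendicular direction n = (-4, 0, 0) × (2, 0, -4) = (0, -16, 0).
With w = (-10, 5, 4) − (-4, -8, 9) = (-6, 13, -5), w · n = -208.
Distance = |w · n| / |n| = |-208| / √256 ≈ 13.000.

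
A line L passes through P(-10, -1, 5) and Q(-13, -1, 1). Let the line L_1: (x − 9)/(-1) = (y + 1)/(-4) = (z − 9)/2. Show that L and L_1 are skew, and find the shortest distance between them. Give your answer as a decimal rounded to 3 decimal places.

11.449

A direction vector for L is Q − P = (-3, 0, -4).
L_1 has direction (-1, -4, 2) through (9, -1, 9).
Common perpendicular direction n = (-3, 0, -4) × (-1, -4, 2) = (-16, 10, 12).
With w = (9, -1, 9) − (-10, -1, 5) = (19, 0, 4), w · n = -256.
Since n ≠ 0 the lines are not parallel, and w · n = -256 ≠ 0 so they do not intersect; hence they are skew.
Distance = |w · n| / |n| = |-256| / √500 ≈ 11.449.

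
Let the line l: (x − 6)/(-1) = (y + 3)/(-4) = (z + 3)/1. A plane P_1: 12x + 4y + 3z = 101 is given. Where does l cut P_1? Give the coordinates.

(8, 5, -5)

l has direction (-1, -4, 1) through (6, -3, -3).
Substitute r = (6, -3, -3) + t(-1, -4, 1) into the plane: 51 + (-25)t = 101, so t = -2.
Intersection: (6, -3, -3) + (-2)·(-1, -4, 1) = (8, 5, -5).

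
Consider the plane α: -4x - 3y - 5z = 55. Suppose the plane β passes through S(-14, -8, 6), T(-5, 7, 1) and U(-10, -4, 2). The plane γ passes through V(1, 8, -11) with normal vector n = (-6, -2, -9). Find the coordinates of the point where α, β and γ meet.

ST = (9, 15, -5), SU = (4, 4, -4); a normal to β is ST × SU = (-40, 16, -24).
Using S: β has equation -40x + 16y - 24z = 288.
γ: n·r = n·V gives -6x - 2y - 9z = 77.
Solving the 3×3 linear system -4x - 3y - 5z = 55, -40x + 16y - 24z = 288, -6x - 2y - 9z = 77 (e.g. by elimination or Cramer's rule, determinant = 536) gives (-7, -4, -3).

(-7, -4, -3)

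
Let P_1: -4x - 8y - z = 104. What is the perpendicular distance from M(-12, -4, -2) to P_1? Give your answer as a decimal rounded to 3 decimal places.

n·M − d = (-4)·(-12) + (-8)·(-4) + (-1)·(-2) − 104 = -22; |n| = √81.
Distance = |-22| / √81 = 22/√81 ≈ 2.444.

2.444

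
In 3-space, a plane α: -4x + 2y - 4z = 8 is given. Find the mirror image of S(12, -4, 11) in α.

(-12, 8, -13)

λ = (n·S − d)/|n|² = (-100 − 8)/36 = -3.
Reflection = S − 2λn = (12, -4, 11) − (-6)·(-4, 2, -4) = (-12, 8, -13).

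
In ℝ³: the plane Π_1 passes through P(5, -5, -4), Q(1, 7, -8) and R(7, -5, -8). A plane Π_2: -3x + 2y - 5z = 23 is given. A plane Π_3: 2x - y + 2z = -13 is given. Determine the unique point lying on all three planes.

(-3, 7, 0)

PQ = (-4, 12, -4), PR = (2, 0, -4); a normal to Π_1 is PQ × PR = (-48, -24, -24).
Using P: Π_1 has equation -48x - 24y - 24z = -24.
Solving the 3×3 linear system -48x - 24y - 24z = -24, -3x + 2y - 5z = 23, 2x - y + 2z = -13 (e.g. by elimination or Cramer's rule, determinant = 168) gives (-3, 7, 0).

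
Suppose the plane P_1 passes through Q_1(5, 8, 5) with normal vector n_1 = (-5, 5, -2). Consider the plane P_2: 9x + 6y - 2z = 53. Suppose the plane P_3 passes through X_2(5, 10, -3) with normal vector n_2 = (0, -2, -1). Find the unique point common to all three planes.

P_1: n_1·r = n_1·Q_1 gives -5x + 5y - 2z = 5.
P_3: n_2·r = n_2·X_2 gives -2y - z = -17.
Solving the 3×3 linear system -5x + 5y - 2z = 5, 9x + 6y - 2z = 53, -2y - z = -17 (e.g. by elimination or Cramer's rule, determinant = 131) gives (3, 6, 5).

(3, 6, 5)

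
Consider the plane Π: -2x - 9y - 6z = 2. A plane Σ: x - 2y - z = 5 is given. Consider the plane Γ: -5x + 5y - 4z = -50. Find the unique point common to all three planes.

(2, -4, 5)

Solving the 3×3 linear system -2x - 9y - 6z = 2, x - 2y - z = 5, -5x + 5y - 4z = -50 (e.g. by elimination or Cramer's rule, determinant = -77) gives (2, -4, 5).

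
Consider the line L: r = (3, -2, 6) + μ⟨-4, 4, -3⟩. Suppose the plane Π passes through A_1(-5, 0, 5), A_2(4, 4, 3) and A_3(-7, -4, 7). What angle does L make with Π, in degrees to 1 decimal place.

8.0

A_1A_2 = (9, 4, -2), A_1A_3 = (-2, -4, 2); a normal to Π is A_1A_2 × A_1A_3 = (0, -14, -28).
Using A_1: Π has equation -14y - 28z = -140.
sin θ = |n·v| / (|n||v|) = |28| / (√980 · √41) = 0.13969.
θ ≈ 8.0°.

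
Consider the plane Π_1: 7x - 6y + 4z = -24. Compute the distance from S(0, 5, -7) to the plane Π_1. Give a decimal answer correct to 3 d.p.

3.383

n·S − d = (7)·(0) + (-6)·(5) + (4)·(-7) − (-24) = -34; |n| = √101.
Distance = |-34| / √101 = 34/√101 ≈ 3.383.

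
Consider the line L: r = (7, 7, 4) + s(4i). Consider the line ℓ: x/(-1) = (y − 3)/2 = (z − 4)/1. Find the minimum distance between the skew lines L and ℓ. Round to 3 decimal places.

ℓ has direction (-1, 2, 1) through (0, 3, 4).
Common perpendicular direction n = (4, 0, 0) × (-1, 2, 1) = (0, -4, 8).
With w = (0, 3, 4) − (7, 7, 4) = (-7, -4, 0), w · n = 16.
Distance = |w · n| / |n| = |16| / √80 ≈ 1.789.

1.789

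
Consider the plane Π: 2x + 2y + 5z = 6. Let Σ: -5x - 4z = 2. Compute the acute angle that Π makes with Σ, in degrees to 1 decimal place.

cos θ = |n₁·n₂| / (|n₁||n₂|) = |-30| / (√33 · √41).
θ = arccos(0.81559) ≈ 35.4°.

35.4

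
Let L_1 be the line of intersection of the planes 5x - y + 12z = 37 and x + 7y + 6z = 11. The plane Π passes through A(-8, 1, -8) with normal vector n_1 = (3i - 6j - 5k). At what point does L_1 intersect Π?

Direction of L_1: (5, -1, 12) × (1, 7, 6) = (-90, -18, 36).
A point on L_1: solving the two plane equations with x = -5 gives (-5, -2, 5).
Π: n_1·r = n_1·A gives 3x - 6y - 5z = 10.
Substitute r = (-5, -2, 5) + t(-90, -18, 36) into the plane: -28 + (-342)t = 10, so t = -1/9.
Intersection: (-5, -2, 5) + (-1/9)·(-90, -18, 36) = (5, 0, 1).

(5, 0, 1)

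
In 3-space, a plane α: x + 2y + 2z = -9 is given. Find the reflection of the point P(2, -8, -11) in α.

(8, 4, 1)

λ = (n·P − d)/|n|² = (-36 − (-9))/9 = -3.
Reflection = P − 2λn = (2, -8, -11) − (-6)·(1, 2, 2) = (8, 4, 1).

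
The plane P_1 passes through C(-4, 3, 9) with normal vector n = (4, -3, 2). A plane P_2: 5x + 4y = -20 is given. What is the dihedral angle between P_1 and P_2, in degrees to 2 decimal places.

P_1: n·r = n·C gives 4x - 3y + 2z = -7.
cos θ = |n₁·n₂| / (|n₁||n₂|) = |8| / (√29 · √41).
θ = arccos(0.23201) ≈ 76.58°.

76.58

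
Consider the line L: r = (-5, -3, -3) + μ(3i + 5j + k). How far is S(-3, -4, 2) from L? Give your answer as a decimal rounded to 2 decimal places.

Taking (-5, -3, -3) on L with direction v = (3, 5, 1): w = S − (-5, -3, -3) = (2, -1, 5), and w × v = (-26, 13, 13).
Distance = |w × v| / |v| = √1014 / √35 ≈ 5.38.

5.38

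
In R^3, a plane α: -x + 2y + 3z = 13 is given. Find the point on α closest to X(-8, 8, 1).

Foot = X − λn with λ = (n·X − d)/|n|² = (27 − 13)/14 = 1.
Foot = (-8, 8, 1) − 1·(-1, 2, 3) = (-7, 6, -2).

(-7, 6, -2)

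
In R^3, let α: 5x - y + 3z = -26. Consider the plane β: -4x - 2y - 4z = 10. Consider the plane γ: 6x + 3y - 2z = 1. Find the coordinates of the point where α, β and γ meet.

(-3, 5, -2)

Solving the 3×3 linear system 5x - y + 3z = -26, -4x - 2y - 4z = 10, 6x + 3y - 2z = 1 (e.g. by elimination or Cramer's rule, determinant = 112) gives (-3, 5, -2).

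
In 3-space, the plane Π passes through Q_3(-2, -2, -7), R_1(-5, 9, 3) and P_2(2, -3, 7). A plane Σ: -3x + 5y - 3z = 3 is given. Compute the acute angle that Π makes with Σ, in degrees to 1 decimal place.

88.1

Q_3R_1 = (-3, 11, 10), Q_3P_2 = (4, -1, 14); a normal to Π is Q_3R_1 × Q_3P_2 = (164, 82, -41).
Using Q_3: Π has equation 164x + 82y - 41z = -205.
cos θ = |n₁·n₂| / (|n₁||n₂|) = |41| / (√35301 · √43).
θ = arccos(0.03328) ≈ 88.1°.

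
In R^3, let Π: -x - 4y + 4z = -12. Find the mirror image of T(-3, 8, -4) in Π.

(-5, 0, 4)

λ = (n·T − d)/|n|² = (-45 − (-12))/33 = -1.
Reflection = T − 2λn = (-3, 8, -4) − (-2)·(-1, -4, 4) = (-5, 0, 4).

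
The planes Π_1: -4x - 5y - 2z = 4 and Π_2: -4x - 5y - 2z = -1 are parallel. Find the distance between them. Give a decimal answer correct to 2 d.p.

0.75

Same normal n = (-4, -5, -2) with |n| = √45; distance = |4 − (-1)| / |n| = 5/√45 ≈ 0.75.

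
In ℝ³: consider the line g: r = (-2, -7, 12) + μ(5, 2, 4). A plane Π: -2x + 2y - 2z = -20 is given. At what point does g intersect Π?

(-7, -9, 8)

Substitute r = (-2, -7, 12) + t(5, 2, 4) into the plane: -34 + (-14)t = -20, so t = -1.
Intersection: (-2, -7, 12) + (-1)·(5, 2, 4) = (-7, -9, 8).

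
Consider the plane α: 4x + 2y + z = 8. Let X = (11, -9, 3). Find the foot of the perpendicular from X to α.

(7, -11, 2)

Foot = X − λn with λ = (n·X − d)/|n|² = (29 − 8)/21 = 1.
Foot = (11, -9, 3) − 1·(4, 2, 1) = (7, -11, 2).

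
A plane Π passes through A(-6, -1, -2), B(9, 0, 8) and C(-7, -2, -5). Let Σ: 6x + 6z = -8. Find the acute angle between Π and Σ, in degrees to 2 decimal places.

AB = (15, 1, 10), AC = (-1, -1, -3); a normal to Π is AB × AC = (7, 35, -14).
Using A: Π has equation 7x + 35y - 14z = -49.
cos θ = |n₁·n₂| / (|n₁||n₂|) = |-42| / (√1470 · √72).
θ = arccos(0.12910) ≈ 82.58°.

82.58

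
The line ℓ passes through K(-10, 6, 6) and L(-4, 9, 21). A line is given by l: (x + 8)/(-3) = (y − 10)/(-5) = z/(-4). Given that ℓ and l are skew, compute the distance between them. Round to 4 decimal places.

A direction vector for ℓ is L − K = (6, 3, 15).
l has direction (-3, -5, -4) through (-8, 10, 0).
Common perpendicular direction n = (6, 3, 15) × (-3, -5, -4) = (63, -21, -21).
With w = (-8, 10, 0) − (-10, 6, 6) = (2, 4, -6), w · n = 168.
Distance = |w · n| / |n| = |168| / √4851 ≈ 2.4121.

2.4121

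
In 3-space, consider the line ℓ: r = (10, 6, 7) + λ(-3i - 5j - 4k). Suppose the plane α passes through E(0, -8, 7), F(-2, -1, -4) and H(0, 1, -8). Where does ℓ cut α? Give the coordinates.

(4, -4, -1)

EF = (-2, 7, -11), EH = (0, 9, -15); a normal to α is EF × EH = (-6, -30, -18).
Using E: α has equation -6x - 30y - 18z = 114.
Substitute r = (10, 6, 7) + t(-3, -5, -4) into the plane: -366 + 240t = 114, so t = 2.
Intersection: (10, 6, 7) + 2·(-3, -5, -4) = (4, -4, -1).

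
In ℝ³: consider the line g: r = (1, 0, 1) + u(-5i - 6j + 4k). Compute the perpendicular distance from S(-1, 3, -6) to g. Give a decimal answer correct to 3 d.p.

6.721

Taking (1, 0, 1) on g with direction v = (-5, -6, 4): w = S − (1, 0, 1) = (-2, 3, -7), and w × v = (-30, 43, 27).
Distance = |w × v| / |v| = √3478 / √77 ≈ 6.721.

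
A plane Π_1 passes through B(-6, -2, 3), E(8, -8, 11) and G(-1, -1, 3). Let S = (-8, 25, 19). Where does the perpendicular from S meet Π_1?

BE = (14, -6, 8), BG = (5, 1, 0); a normal to Π_1 is BE × BG = (-8, 40, 44).
Using B: Π_1 has equation -8x + 40y + 44z = 100.
Foot = S − λn with λ = (n·S − d)/|n|² = (1900 − 100)/3600 = 1/2.
Foot = (-8, 25, 19) − (1/2)·(-8, 40, 44) = (-4, 5, -3).

(-4, 5, -3)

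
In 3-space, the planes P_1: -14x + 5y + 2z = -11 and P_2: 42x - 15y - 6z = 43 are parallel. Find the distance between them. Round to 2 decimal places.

Rescale P_2 by 1/(-3): -14x + 5y + 2z = -43/3. Then distance = |-11 − (-43/3)| / √225 ≈ 0.22.

0.22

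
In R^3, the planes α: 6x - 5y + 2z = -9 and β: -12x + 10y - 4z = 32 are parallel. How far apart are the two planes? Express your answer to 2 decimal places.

Rescale β by 1/(-2): 6x - 5y + 2z = -16. Then distance = |-9 − (-16)| / √65 ≈ 0.87.

0.87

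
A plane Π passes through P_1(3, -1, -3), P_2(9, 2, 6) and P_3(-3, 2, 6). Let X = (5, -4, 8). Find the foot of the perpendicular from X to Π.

(5, 2, 6)

P_1P_2 = (6, 3, 9), P_1P_3 = (-6, 3, 9); a normal to Π is P_1P_2 × P_1P_3 = (0, -108, 36).
Using P_1: Π has equation -108y + 36z = 0.
Foot = X − λn with λ = (n·X − d)/|n|² = (720 − 0)/12960 = 1/18.
Foot = (5, -4, 8) − (1/18)·(0, -108, 36) = (5, 2, 6).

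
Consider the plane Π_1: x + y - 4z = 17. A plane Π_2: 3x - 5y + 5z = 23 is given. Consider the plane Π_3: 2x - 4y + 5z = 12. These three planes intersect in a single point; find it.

(6, -5, -4)

Solving the 3×3 linear system x + y - 4z = 17, 3x - 5y + 5z = 23, 2x - 4y + 5z = 12 (e.g. by elimination or Cramer's rule, determinant = -2) gives (6, -5, -4).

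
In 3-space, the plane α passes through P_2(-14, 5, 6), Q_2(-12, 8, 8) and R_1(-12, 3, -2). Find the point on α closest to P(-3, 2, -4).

(-7, 6, -6)

P_2Q_2 = (2, 3, 2), P_2R_1 = (2, -2, -8); a normal to α is P_2Q_2 × P_2R_1 = (-20, 20, -10).
Using P_2: α has equation -20x + 20y - 10z = 320.
Foot = P − λn with λ = (n·P − d)/|n|² = (140 − 320)/900 = -1/5.
Foot = (-3, 2, -4) − (-1/5)·(-20, 20, -10) = (-7, 6, -6).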